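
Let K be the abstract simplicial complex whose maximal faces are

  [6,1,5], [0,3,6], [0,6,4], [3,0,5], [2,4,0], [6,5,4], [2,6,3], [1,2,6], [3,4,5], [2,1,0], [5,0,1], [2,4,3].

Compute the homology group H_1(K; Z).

H_1 = Z/2.

K has 7 vertices, 18 edges, 12 triangles.
rank ∂_1 = 6, rank ∂_2 = 12 ⇒ b_1 = 18 − 6 − 12 = 0; ∂_2 has invariant factor(s) [2] giving torsion. So H_1 ≅ Z/2.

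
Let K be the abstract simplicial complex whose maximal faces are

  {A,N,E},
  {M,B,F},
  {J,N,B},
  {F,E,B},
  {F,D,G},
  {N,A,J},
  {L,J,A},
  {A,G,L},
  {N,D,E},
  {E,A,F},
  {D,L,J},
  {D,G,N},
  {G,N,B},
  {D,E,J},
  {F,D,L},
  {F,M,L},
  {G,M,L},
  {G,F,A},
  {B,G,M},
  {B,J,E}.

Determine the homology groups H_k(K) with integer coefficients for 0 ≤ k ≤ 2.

H_0 = Z,  H_1 = Z ⊕ Z/2,  H_2 = 0.

Fix the vertex order A < B < D < E < F < G < J < L < M < N and write every simplex with vertices in increasing order. Then dim K = 2 and the simplices of K are:

  0-simplices (10): A, B, D, E, F, G, J, L, M, N
  1-simplices (30): AE, AF, AG, AJ, AL, AN, BE, BF, BG, BJ, BM, BN, DE, DF, DG, DJ, DL, DN, EF, EJ, EN, FG, FL, FM, GL, GM, GN, JL, JN, LM
  2-simplices (20): AEF, AEN, AFG, AGL, AJL, AJN, BEF, BEJ, BFM, BGM, BGN, BJN, DEJ, DEN, DFG, DFL, DGN, DJL, FLM, GLM

giving chain groups C_0 ≅ Z^10, C_1 ≅ Z^30, C_2 ≅ Z^20.

∂_1: C_1 → C_0 is given by ∂[p,q] = [q] − [p].
This gives a 10×30 integer matrix of rank 9; reducing to Smith normal form yields diagonal entries (1,1,1,1,1,1,1,1,1).

Boundary ∂_2: C_2 → C_1 maps a triangle to the signed sum of its edges. For instance
  ∂AJL = JL − AL + AJ,
  ∂GLM = LM − GM + GL.
As a 30×20 matrix over Z this has rank 20, with invariant factors (1,1,1,1,1,1,1,1,1,1,1,1,1,1,1,1,1,1,1,2).

Reading off H_k = ker ∂_k / im ∂_{k+1}:

  H_0: rank C_0 − rank ∂_1 = 10 − 9 = 1, and the invariant factors of ∂_1 are all 1, so H_0 ≅ Z.
  H_1: rank ker ∂_1 − rank ∂_2 = (30 − 9) − 20 = 1, and ∂_2 has invariant factor 2 > 1, so H_1 ≅ Z ⊕ Z/2.
  H_2: rank ker ∂_2 − rank ∂_3 = (20 − 20) − 0 = 0, and there is no ∂_3, so H_2 ≅ 0.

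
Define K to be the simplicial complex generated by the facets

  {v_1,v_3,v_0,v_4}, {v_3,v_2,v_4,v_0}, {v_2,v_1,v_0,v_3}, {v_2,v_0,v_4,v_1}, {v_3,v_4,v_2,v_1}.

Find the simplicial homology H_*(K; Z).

K has 5 vertices, 10 edges, 10 triangles, 5 3-simplices.
rank ∂_0 = 0, rank ∂_1 = 4 ⇒ b_0 = 5 − 0 − 4 = 1; all invariant factors of ∂_1 are 1 so no torsion. So H_0 ≅ Z.
rank ∂_1 = 4, rank ∂_2 = 6 ⇒ b_1 = 10 − 4 − 6 = 0; all invariant factors of ∂_2 are 1 so no torsion. So H_1 ≅ 0.
rank ∂_2 = 6, rank ∂_3 = 4 ⇒ b_2 = 10 − 6 − 4 = 0; all invariant factors of ∂_3 are 1 so no torsion. So H_2 ≅ 0.
rank ∂_3 = 4, rank ∂_4 = 0 ⇒ b_3 = 5 − 4 − 0 = 1. So H_3 ≅ Z.

H_0 ≅ Z,  H_1 = 0,  H_2 = 0,  H_3 ≅ Z.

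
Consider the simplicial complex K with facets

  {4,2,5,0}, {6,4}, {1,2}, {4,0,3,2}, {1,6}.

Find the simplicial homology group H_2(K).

H_2 ≅ 0.

Order the vertices as 0 < 1 < 2 < 3 < 4 < 5 < 6. Listing each simplex with vertices in this order, K has dimension 3 with simplices:

  0-simplices (7): [0], [1], [2], [3], [4], [5], [6]
  1-simplices (12): [0,2], [0,3], [0,4], [0,5], [1,2], [1,6], [2,3], [2,4], [2,5], [3,4], [4,5], [4,6]
  2-simplices (7): [0,2,3], [0,2,4], [0,2,5], [0,3,4], [0,4,5], [2,3,4], [2,4,5]
  3-simplices (2): [0,2,3,4], [0,2,4,5]

Hence C_0 ≅ Z^7, C_1 ≅ Z^12, C_2 ≅ Z^7, C_3 ≅ Z^2.

∂_1: C_1 → C_0 sends each edge [p,q] (with p < q) to q − p. For instance
  ∂[0,3] = [3] − [0].
The 7×12 boundary matrix has rank 6 and Smith normal form diag(1,1,1,1,1,1).

∂_2: C_2 → C_1 maps a triangle to the signed sum of its edges. For instance
  ∂[0,2,5] = [2,5] − [0,5] + [0,2],
  ∂[0,2,3] = [2,3] − [0,3] + [0,2].
As a 12×7 matrix over Z this has rank 5, with invariant factors (1,1,1,1,1).

The boundary map ∂_3: C_3 → C_2 sends each 3-simplex σ to the alternating sum Σ_i (−1)^i (σ with its i-th vertex removed). For instance
  ∂[0,2,4,5] = [2,4,5] − [0,4,5] + [0,2,5] − [0,2,4],
  ∂[0,2,3,4] = [2,3,4] − [0,3,4] + [0,2,4] − [0,2,3].
This gives a 7×2 integer matrix of rank 2; reducing to Smith normal form yields diagonal entries (1,1).

From H_k ≅ ker(∂_k) / im(∂_{k+1}) we obtain:

  H_2: rank ker ∂_2 − rank ∂_3 = (7 − 5) − 2 = 0, and the invariant factors of ∂_3 are all 1, so H_2 ≅ 0.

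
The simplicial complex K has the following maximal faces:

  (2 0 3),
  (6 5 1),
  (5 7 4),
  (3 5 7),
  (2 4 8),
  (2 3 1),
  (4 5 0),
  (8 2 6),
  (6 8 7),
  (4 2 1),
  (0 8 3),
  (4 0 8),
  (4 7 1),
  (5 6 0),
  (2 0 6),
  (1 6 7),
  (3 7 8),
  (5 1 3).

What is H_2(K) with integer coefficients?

H_2 = 0.

We work with the vertex ordering 0 < 1 < 2 < 3 < 4 < 5 < 6 < 7 < 8. The simplices of K, each written with vertices in increasing order, are:

  0-simplices (9): [0], [1], [2], [3], [4], [5], [6], [7], [8]
  1-simplices (27): (27 of them)
  2-simplices (18): [0,2,3], [0,2,6], [0,3,8], [0,4,5], [0,4,8], [0,5,6], [1,2,3], [1,2,4], [1,3,5], [1,4,7], [1,5,6], [1,6,7], [2,4,8], [2,6,8], [3,5,7], [3,7,8], [4,5,7], [6,7,8]

Hence C_0 ≅ Z^9, C_1 ≅ Z^27, C_2 ≅ Z^18.

Boundary ∂_1: C_1 → C_0 sends each edge [p,q] (with p < q) to q − p. For instance
  ∂[0,6] = [6] − [0].
This gives a 9×27 integer matrix of rank 8; reducing to Smith normal form yields diagonal entries (1,1,1,1,1,1,1,1).

Boundary ∂_2: C_2 → C_1 acts by ∂[p,q,r] = [q,r] − [p,r] + [p,q]. For instance
  ∂[1,3,5] = [3,5] − [1,5] + [1,3],
  ∂[0,4,8] = [4,8] − [0,8] + [0,4].
The 27×18 boundary matrix has rank 18 and Smith normal form diag(1,1,1,1,1,1,1,1,1,1,1,1,1,1,1,1,1,2).

Reading off H_k = ker ∂_k / im ∂_{k+1}:

  H_2: rank ker ∂_2 − rank ∂_3 = (18 − 18) − 0 = 0, and there is no ∂_3, so H_2 = 0.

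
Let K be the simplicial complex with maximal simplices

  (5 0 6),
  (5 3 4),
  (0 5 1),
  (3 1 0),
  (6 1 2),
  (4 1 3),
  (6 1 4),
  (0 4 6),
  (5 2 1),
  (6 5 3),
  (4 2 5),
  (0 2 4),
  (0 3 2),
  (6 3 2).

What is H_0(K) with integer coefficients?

H_0 ≅ Z.

We work with the vertex ordering 0 < 1 < 2 < 3 < 4 < 5 < 6. The simplices of K, each written with vertices in increasing order, are:

  0-simplices (7): [0], [1], [2], [3], [4], [5], [6]
  1-simplices (21): [0,1], [0,2], [0,3], [0,4], [0,5], [0,6], [1,2], [1,3], [1,4], [1,5], [1,6], [2,3], [2,4], [2,5], [2,6], [3,4], [3,5], [3,6], [4,5], [4,6], [5,6]
  2-simplices (14): [0,1,3], [0,1,5], [0,2,3], [0,2,4], [0,4,6], [0,5,6], [1,2,5], [1,2,6], [1,3,4], [1,4,6], [2,3,6], [2,4,5], [3,4,5], [3,5,6]

giving chain groups C_0 ≅ Z^7, C_1 ≅ Z^21, C_2 ≅ Z^14.

Boundary ∂_1: C_1 → C_0 maps an edge to its endpoints' difference, ∂[p,q] = q − p.
The resulting 7×21 matrix has rank 6, and its Smith normal form has invariant factors (1,1,1,1,1,1).

∂_2: C_2 → C_1 sends each 2-simplex [p,q,r] to [q,r] − [p,r] + [p,q]. For instance
  ∂[1,2,6] = [2,6] − [1,6] + [1,2],
  ∂[0,5,6] = [5,6] − [0,6] + [0,5].
The 21×14 boundary matrix has rank 13 and Smith normal form diag(1,1,1,1,1,1,1,1,1,1,1,1,1).

Computing H_k = (kernel of ∂_k) / (image of ∂_{k+1}):

  H_0: rank C_0 − rank ∂_1 = 7 − 6 = 1, and the invariant factors of ∂_1 are all 1, so H_0 = Z.

(K is a triangulation of the torus T^2.)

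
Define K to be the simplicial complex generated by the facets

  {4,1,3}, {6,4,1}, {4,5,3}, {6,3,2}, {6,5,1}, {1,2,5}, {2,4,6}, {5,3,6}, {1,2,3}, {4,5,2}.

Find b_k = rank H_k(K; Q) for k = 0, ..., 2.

Take the total order 1 < 2 < 3 < 4 < 5 < 6 on the vertex set. Then K (dimension 2) consists of the simplices:

  0-simplices (6): [1], [2], [3], [4], [5], [6]
  1-simplices (15): [1,2], [1,3], [1,4], [1,5], [1,6], [2,3], [2,4], [2,5], [2,6], [3,4], [3,5], [3,6], [4,5], [4,6], [5,6]
  2-simplices (10): [1,2,3], [1,2,5], [1,3,4], [1,4,6], [1,5,6], [2,3,6], [2,4,5], [2,4,6], [3,4,5], [3,5,6]

giving chain groups C_0 ≅ Z^6, C_1 ≅ Z^15, C_2 ≅ Z^10.

The boundary map ∂_1: C_1 → C_0 is given by ∂[p,q] = [q] − [p].
As a 6×15 matrix over Z this has rank 5, with invariant factors (1,1,1,1,1).

∂_2: C_2 → C_1 sends each 2-simplex [p,q,r] to [q,r] − [p,r] + [p,q]. For instance
  ∂[2,4,6] = [4,6] − [2,6] + [2,4],
  ∂[2,4,5] = [4,5] − [2,5] + [2,4].
The 15×10 boundary matrix has rank 10 and Smith normal form diag(1,1,1,1,1,1,1,1,1,2).

From H_k ≅ ker(∂_k) / im(∂_{k+1}) we obtain:

  H_0: rank C_0 − rank ∂_1 = 6 − 5 = 1, and the invariant factors of ∂_1 are all 1, so H_0 ≅ Z.
  H_1: rank ker ∂_1 − rank ∂_2 = (15 − 5) − 10 = 0, and ∂_2 has invariant factor 2 > 1, so H_1 ≅ Z/2.
  H_2: rank ker ∂_2 − rank ∂_3 = (10 − 10) − 0 = 0, and there is no ∂_3, so H_2 ≅ 0.

Hence the Betti numbers are b_0 = 1, b_1 = 0, b_2 = 0.

b_0 = 1, b_1 = 0, b_2 = 0.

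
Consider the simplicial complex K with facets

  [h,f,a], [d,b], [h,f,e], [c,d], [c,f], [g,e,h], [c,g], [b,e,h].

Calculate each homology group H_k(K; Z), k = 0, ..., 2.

We work with the vertex ordering a < b < c < d < e < f < g < h. The simplices of K, each written with vertices in increasing order, are:

  0-simplices (8): a, b, c, d, e, f, g, h
  1-simplices (13): af, ah, bd, be, bh, cd, cf, cg, ef, eg, eh, fh, gh
  2-simplices (4): afh, beh, efh, egh

Hence C_0 ≅ Z^8, C_1 ≅ Z^13, C_2 ≅ Z^4.

The boundary map ∂_1: C_1 → C_0 maps an edge to its endpoints' difference, ∂[p,q] = q − p. For instance
  ∂be = e − b.
The resulting 8×13 matrix has rank 7, and its Smith normal form has invariant factors (1,1,1,1,1,1,1).

∂_2: C_2 → C_1 acts by ∂[p,q,r] = [q,r] − [p,r] + [p,q]. For instance
  ∂beh = eh − bh + be,
  ∂egh = gh − eh + eg.
The 13×4 boundary matrix has rank 4 and Smith normal form diag(1,1,1,1).

From H_k ≅ ker(∂_k) / im(∂_{k+1}) we obtain:

  H_0: rank C_0 − rank ∂_1 = 8 − 7 = 1, and the invariant factors of ∂_1 are all 1, so H_0 = Z.
  H_1: rank ker ∂_1 − rank ∂_2 = (13 − 7) − 4 = 2, and the invariant factors of ∂_2 are all 1, so H_1 = Z^2.
  H_2: rank ker ∂_2 − rank ∂_3 = (4 − 4) − 0 = 0, and there is no ∂_3, so H_2 = 0.

As a check, the Euler characteristic is 8 − 13 + 4 = -1, which agrees with 1 − 2 + 0 = -1.

H_0 ≅ Z,  H_1 ≅ Z^2,  H_2 = 0.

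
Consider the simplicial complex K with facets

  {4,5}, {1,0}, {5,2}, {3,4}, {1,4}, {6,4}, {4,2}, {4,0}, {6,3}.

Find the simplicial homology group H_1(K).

Take the total order 0 < 1 < 2 < 3 < 4 < 5 < 6 on the vertex set. Then K (dimension 1) consists of the simplices:

  0-simplices (7): [0], [1], [2], [3], [4], [5], [6]
  1-simplices (9): [0,1], [0,4], [1,4], [2,4], [2,5], [3,4], [3,6], [4,5], [4,6]

giving chain groups C_0 ≅ Z^7, C_1 ≅ Z^9.

∂_1: C_1 → C_0 is given by ∂[p,q] = [q] − [p].
The 7×9 boundary matrix has rank 6 and Smith normal form diag(1,1,1,1,1,1).

From H_k ≅ ker(∂_k) / im(∂_{k+1}) we obtain:

  H_1: rank ker ∂_1 − rank ∂_2 = (9 − 6) − 0 = 3, and there is no ∂_2, so H_1 ≅ Z^3.

(K is a triangulation of a wedge of 3 circles.)

H_1 = Z^3.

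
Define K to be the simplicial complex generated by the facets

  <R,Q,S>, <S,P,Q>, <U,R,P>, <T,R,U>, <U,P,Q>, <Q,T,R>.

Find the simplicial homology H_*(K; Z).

H_0 = Z,  H_1 = Z,  H_2 = 0.

Order the vertices as P < Q < R < S < T < U. Listing each simplex with vertices in this order, K has dimension 2 with simplices:

  0-simplices (6): P, Q, R, S, T, U
  1-simplices (12): PQ, PR, PS, PU, QR, QS, QT, QU, RS, RT, RU, TU
  2-simplices (6): PQS, PQU, PRU, QRS, QRT, RTU

so the chain groups are C_0 ≅ Z^6, C_1 ≅ Z^12, C_2 ≅ Z^6.

∂_1: C_1 → C_0 sends each edge [p,q] (with p < q) to q − p. For instance
  ∂RT = T − R.
This gives a 6×12 integer matrix of rank 5; reducing to Smith normal form yields diagonal entries (1,1,1,1,1).

The boundary map ∂_2: C_2 → C_1 acts by ∂[p,q,r] = [q,r] − [p,r] + [p,q]. For instance
  ∂QRS = RS − QS + QR,
  ∂PQU = QU − PU + PQ.
This gives a 12×6 integer matrix of rank 6; reducing to Smith normal form yields diagonal entries (1,1,1,1,1,1).

Reading off H_k = ker ∂_k / im ∂_{k+1}:

  H_0: rank C_0 − rank ∂_1 = 6 − 5 = 1, and the invariant factors of ∂_1 are all 1, so H_0 = Z.
  H_1: rank ker ∂_1 − rank ∂_2 = (12 − 5) − 6 = 1, and the invariant factors of ∂_2 are all 1, so H_1 = Z.
  H_2: rank ker ∂_2 − rank ∂_3 = (6 − 6) − 0 = 0, and there is no ∂_3, so H_2 = 0.

As a check, the Euler characteristic is 6 − 12 + 6 = 0, which agrees with 1 − 1 + 0 = 0.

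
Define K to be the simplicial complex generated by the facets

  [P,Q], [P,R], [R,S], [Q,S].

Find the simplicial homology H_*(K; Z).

Take the total order P < Q < R < S on the vertex set. Then K (dimension 1) consists of the simplices:

  0-simplices (4): P, Q, R, S
  1-simplices (4): PQ, PR, QS, RS

giving chain groups C_0 ≅ Z^4, C_1 ≅ Z^4.

∂_1: C_1 → C_0 maps an edge to its endpoints' difference, ∂[p,q] = q − p.
The 4×4 boundary matrix has rank 3 and Smith normal form diag(1,1,1).

Computing H_k = (kernel of ∂_k) / (image of ∂_{k+1}):

  H_0: rank C_0 − rank ∂_1 = 4 − 3 = 1, and the invariant factors of ∂_1 are all 1, so H_0 ≅ Z.
  H_1: rank ker ∂_1 − rank ∂_2 = (4 − 3) − 0 = 1, and there is no ∂_2, so H_1 ≅ Z.

H_0 = Z,  H_1 = Z.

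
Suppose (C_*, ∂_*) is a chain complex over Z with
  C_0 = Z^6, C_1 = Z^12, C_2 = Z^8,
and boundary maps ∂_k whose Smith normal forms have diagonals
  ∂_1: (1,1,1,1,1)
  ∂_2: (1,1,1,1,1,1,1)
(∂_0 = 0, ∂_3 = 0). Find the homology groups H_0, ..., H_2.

H_0 ≅ Z,  H_1 = 0,  H_2 ≅ Z.

H_0: b_0 = 6 − 0 − 5 = 1; torsion from ∂_1 factors > 1: none. So H_0 ≅ Z.
H_1: b_1 = 12 − 5 − 7 = 0; torsion from ∂_2 factors > 1: none. So H_1 ≅ 0.
H_2: b_2 = 8 − 7 − 0 = 1; torsion from ∂_3 factors > 1: none. So H_2 ≅ Z.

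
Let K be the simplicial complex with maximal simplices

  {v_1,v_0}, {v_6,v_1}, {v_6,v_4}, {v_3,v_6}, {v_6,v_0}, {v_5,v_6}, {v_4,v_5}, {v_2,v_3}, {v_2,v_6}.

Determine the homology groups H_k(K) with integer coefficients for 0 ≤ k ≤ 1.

H_0 = Z,  H_1 = Z^3.

Fix the vertex order v_0 < v_1 < v_2 < v_3 < v_4 < v_5 < v_6 and write every simplex with vertices in increasing order. Then dim K = 1 and the simplices of K are:

  0-simplices (7): [v_0], [v_1], [v_2], [v_3], [v_4], [v_5], [v_6]
  1-simplices (9): [v_0,v_1], [v_0,v_6], [v_1,v_6], [v_2,v_3], [v_2,v_6], [v_3,v_6], [v_4,v_5], [v_4,v_6], [v_5,v_6]

Hence C_0 ≅ Z^7, C_1 ≅ Z^9.

∂_1: C_1 → C_0 sends each edge [p,q] (with p < q) to q − p. For instance
  ∂[v_2,v_6] = [v_6] − [v_2].
This gives a 7×9 integer matrix of rank 6; reducing to Smith normal form yields diagonal entries (1,1,1,1,1,1).

From H_k ≅ ker(∂_k) / im(∂_{k+1}) we obtain:

  H_0: rank C_0 − rank ∂_1 = 7 − 6 = 1, and the invariant factors of ∂_1 are all 1, so H_0 ≅ Z.
  H_1: rank ker ∂_1 − rank ∂_2 = (9 − 6) − 0 = 3, and there is no ∂_2, so H_1 ≅ Z^3.

As a check, the Euler characteristic is 7 − 9 = -2, which agrees with 1 − 3 = -2.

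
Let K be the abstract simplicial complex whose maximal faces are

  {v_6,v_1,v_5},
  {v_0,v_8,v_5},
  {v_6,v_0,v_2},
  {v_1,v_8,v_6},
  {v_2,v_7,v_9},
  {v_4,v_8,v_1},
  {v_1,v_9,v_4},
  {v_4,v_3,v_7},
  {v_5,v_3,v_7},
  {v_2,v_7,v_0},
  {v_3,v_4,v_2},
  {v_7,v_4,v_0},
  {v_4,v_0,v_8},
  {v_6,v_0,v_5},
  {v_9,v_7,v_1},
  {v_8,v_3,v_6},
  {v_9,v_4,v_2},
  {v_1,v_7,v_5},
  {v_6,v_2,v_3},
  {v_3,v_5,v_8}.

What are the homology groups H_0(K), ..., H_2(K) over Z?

Fix the vertex order v_0 < v_1 < v_2 < v_3 < v_4 < v_5 < v_6 < v_7 < v_8 < v_9 and write every simplex with vertices in increasing order. Then dim K = 2 and the simplices of K are:

  0-simplices (10): [v_0], [v_1], [v_2], [v_3], [v_4], [v_5], [v_6], [v_7], [v_8], [v_9]
  1-simplices (30): (30 of them)
  2-simplices (20): (20 of them)

Hence C_0 ≅ Z^10, C_1 ≅ Z^30, C_2 ≅ Z^20.

∂_1: C_1 → C_0 is given by ∂[p,q] = [q] − [p].
The 10×30 boundary matrix has rank 9 and Smith normal form diag(1,1,1,1,1,1,1,1,1).

Boundary ∂_2: C_2 → C_1 sends each 2-simplex [p,q,r] to [q,r] − [p,r] + [p,q]. For instance
  ∂[v_1,v_4,v_8] = [v_4,v_8] − [v_1,v_8] + [v_1,v_4],
  ∂[v_3,v_4,v_7] = [v_4,v_7] − [v_3,v_7] + [v_3,v_4].
The 30×20 boundary matrix has rank 20 and Smith normal form diag(1,1,1,1,1,1,1,1,1,1,1,1,1,1,1,1,1,1,1,2).

Reading off H_k = ker ∂_k / im ∂_{k+1}:

  H_0: rank C_0 − rank ∂_1 = 10 − 9 = 1, and the invariant factors of ∂_1 are all 1, so H_0 = Z.
  H_1: rank ker ∂_1 − rank ∂_2 = (30 − 9) − 20 = 1, and ∂_2 has invariant factor 2 > 1, so H_1 = Z ⊕ Z/2.
  H_2: rank ker ∂_2 − rank ∂_3 = (20 − 20) − 0 = 0, and there is no ∂_3, so H_2 = 0.

H_0 = Z,  H_1 = Z ⊕ Z/2,  H_2 = 0.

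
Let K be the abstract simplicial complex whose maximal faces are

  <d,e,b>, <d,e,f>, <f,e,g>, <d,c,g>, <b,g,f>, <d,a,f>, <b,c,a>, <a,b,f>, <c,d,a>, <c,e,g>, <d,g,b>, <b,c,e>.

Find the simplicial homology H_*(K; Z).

H_0 ≅ Z,  H_1 ≅ Z/2Z,  H_2 = 0.

K has 7 vertices, 18 edges, 12 triangles.
rank ∂_0 = 0, rank ∂_1 = 6 ⇒ b_0 = 7 − 0 − 6 = 1; all invariant factors of ∂_1 are 1 so no torsion. So H_0 = Z.
rank ∂_1 = 6, rank ∂_2 = 12 ⇒ b_1 = 18 − 6 − 12 = 0; ∂_2 has invariant factor(s) [2] giving torsion. So H_1 = Z/2Z.
rank ∂_2 = 12, rank ∂_3 = 0 ⇒ b_2 = 12 − 12 − 0 = 0. So H_2 = 0.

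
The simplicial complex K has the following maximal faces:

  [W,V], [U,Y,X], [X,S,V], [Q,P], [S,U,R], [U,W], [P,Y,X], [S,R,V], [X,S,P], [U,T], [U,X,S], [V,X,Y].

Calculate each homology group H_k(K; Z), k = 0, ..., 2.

H_0 ≅ Z,  H_1 ≅ Z,  H_2 = 0.

Fix the vertex order P < Q < R < S < T < U < V < W < X < Y and write every simplex with vertices in increasing order. Then dim K = 2 and the simplices of K are:

  0-simplices (10): P, Q, R, S, T, U, V, W, X, Y
  1-simplices (18): PQ, PS, PX, PY, RS, RU, RV, SU, SV, SX, TU, UW, UX, UY, VW, VX, VY, XY
  2-simplices (8): PSX, PXY, RSU, RSV, SUX, SVX, UXY, VXY

Hence C_0 ≅ Z^10, C_1 ≅ Z^18, C_2 ≅ Z^8.

∂_1: C_1 → C_0 maps an edge to its endpoints' difference, ∂[p,q] = q − p.
The resulting 10×18 matrix has rank 9, and its Smith normal form has invariant factors (1,1,1,1,1,1,1,1,1).

∂_2: C_2 → C_1 acts by ∂[p,q,r] = [q,r] − [p,r] + [p,q]. For instance
  ∂PXY = XY − PY + PX,
  ∂RSU = SU − RU + RS.
As a 18×8 matrix over Z this has rank 8, with invariant factors (1,1,1,1,1,1,1,1).

From H_k ≅ ker(∂_k) / im(∂_{k+1}) we obtain:

  H_0: rank C_0 − rank ∂_1 = 10 − 9 = 1, and the invariant factors of ∂_1 are all 1, so H_0 = Z.
  H_1: rank ker ∂_1 − rank ∂_2 = (18 − 9) − 8 = 1, and the invariant factors of ∂_2 are all 1, so H_1 = Z.
  H_2: rank ker ∂_2 − rank ∂_3 = (8 − 8) − 0 = 0, and there is no ∂_3, so H_2 = 0.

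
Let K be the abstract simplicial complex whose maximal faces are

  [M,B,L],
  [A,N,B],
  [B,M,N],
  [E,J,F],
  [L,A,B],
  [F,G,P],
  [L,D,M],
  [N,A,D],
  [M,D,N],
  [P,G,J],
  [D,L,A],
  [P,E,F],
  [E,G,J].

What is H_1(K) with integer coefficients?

Take the total order A < B < D < E < F < G < J < L < M < N < P on the vertex set. Then K (dimension 2) consists of the simplices:

  0-simplices (11): A, B, D, E, F, G, J, L, M, N, P
  1-simplices (22): AB, AD, AL, AN, BL, BM, BN, DL, DM, DN, EF, EG, EJ, EP, FG, FJ, FP, GJ, GP, JP, LM, MN
  2-simplices (13): ABL, ABN, ADL, ADN, BLM, BMN, DLM, DMN, EFJ, EFP, EGJ, FGP, GJP

so the chain groups are C_0 ≅ Z^11, C_1 ≅ Z^22, C_2 ≅ Z^13.

∂_1: C_1 → C_0 sends each edge [p,q] (with p < q) to q − p. For instance
  ∂AB = B − A.
As a 11×22 matrix over Z this has rank 9, with invariant factors (1,1,1,1,1,1,1,1,1).

Boundary ∂_2: C_2 → C_1 acts by ∂[p,q,r] = [q,r] − [p,r] + [p,q]. For instance
  ∂ABN = BN − AN + AB,
  ∂BLM = LM − BM + BL.
The resulting 22×13 matrix has rank 12, and its Smith normal form has invariant factors (1,1,1,1,1,1,1,1,1,1,1,1).

From H_k ≅ ker(∂_k) / im(∂_{k+1}) we obtain:

  H_1: rank ker ∂_1 − rank ∂_2 = (22 − 9) − 12 = 1, and the invariant factors of ∂_2 are all 1, so H_1 ≅ Z.

H_1 = Z.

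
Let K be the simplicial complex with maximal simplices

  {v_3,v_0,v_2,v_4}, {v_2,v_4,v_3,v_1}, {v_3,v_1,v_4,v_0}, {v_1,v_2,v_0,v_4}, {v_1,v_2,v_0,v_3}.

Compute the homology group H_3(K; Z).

H_3 = Z.

Order the vertices as v_0 < v_1 < v_2 < v_3 < v_4. Listing each simplex with vertices in this order, K has dimension 3 with simplices:

  0-simplices (5): [v_0], [v_1], [v_2], [v_3], [v_4]
  1-simplices (10): [v_0,v_1], [v_0,v_2], [v_0,v_3], [v_0,v_4], [v_1,v_2], [v_1,v_3], [v_1,v_4], [v_2,v_3], [v_2,v_4], [v_3,v_4]
  2-simplices (10): [v_0,v_1,v_2], [v_0,v_1,v_3], [v_0,v_1,v_4], [v_0,v_2,v_3], [v_0,v_2,v_4], [v_0,v_3,v_4], [v_1,v_2,v_3], [v_1,v_2,v_4], [v_1,v_3,v_4], [v_2,v_3,v_4]
  3-simplices (5): [v_0,v_1,v_2,v_3], [v_0,v_1,v_2,v_4], [v_0,v_1,v_3,v_4], [v_0,v_2,v_3,v_4], [v_1,v_2,v_3,v_4]

Hence C_0 ≅ Z^5, C_1 ≅ Z^10, C_2 ≅ Z^10, C_3 ≅ Z^5.

∂_1: C_1 → C_0 maps an edge to its endpoints' difference, ∂[p,q] = q − p.
This gives a 5×10 integer matrix of rank 4; reducing to Smith normal form yields diagonal entries (1,1,1,1).

The boundary map ∂_2: C_2 → C_1 maps a triangle to the signed sum of its edges. For instance
  ∂[v_0,v_2,v_4] = [v_2,v_4] − [v_0,v_4] + [v_0,v_2],
  ∂[v_0,v_1,v_3] = [v_1,v_3] − [v_0,v_3] + [v_0,v_1].
As a 10×10 matrix over Z this has rank 6, with invariant factors (1,1,1,1,1,1).

∂_3: C_3 → C_2 sends each 3-simplex σ to the alternating sum Σ_i (−1)^i (σ with its i-th vertex removed). For instance
  ∂[v_0,v_2,v_3,v_4] = [v_2,v_3,v_4] − [v_0,v_3,v_4] + [v_0,v_2,v_4] − [v_0,v_2,v_3],
  ∂[v_0,v_1,v_2,v_3] = [v_1,v_2,v_3] − [v_0,v_2,v_3] + [v_0,v_1,v_3] − [v_0,v_1,v_2].
As a 10×5 matrix over Z this has rank 4, with invariant factors (1,1,1,1).

Reading off H_k = ker ∂_k / im ∂_{k+1}:

  H_3: rank ker ∂_3 − rank ∂_4 = (5 − 4) − 0 = 1, and there is no ∂_4, so H_3 ≅ Z.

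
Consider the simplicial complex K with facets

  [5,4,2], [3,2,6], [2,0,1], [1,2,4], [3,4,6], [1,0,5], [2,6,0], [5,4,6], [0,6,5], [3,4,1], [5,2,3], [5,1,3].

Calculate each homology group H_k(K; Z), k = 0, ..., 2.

H_0 = Z,  H_1 = Z/2Z,  H_2 = 0.

K has 7 vertices, 18 edges, 12 triangles.
rank ∂_0 = 0, rank ∂_1 = 6 ⇒ b_0 = 7 − 0 − 6 = 1; all invariant factors of ∂_1 are 1 so no torsion. So H_0 ≅ Z.
rank ∂_1 = 6, rank ∂_2 = 12 ⇒ b_1 = 18 − 6 − 12 = 0; ∂_2 has invariant factor(s) [2] giving torsion. So H_1 ≅ Z/2Z.
rank ∂_2 = 12, rank ∂_3 = 0 ⇒ b_2 = 12 − 12 − 0 = 0. So H_2 ≅ 0.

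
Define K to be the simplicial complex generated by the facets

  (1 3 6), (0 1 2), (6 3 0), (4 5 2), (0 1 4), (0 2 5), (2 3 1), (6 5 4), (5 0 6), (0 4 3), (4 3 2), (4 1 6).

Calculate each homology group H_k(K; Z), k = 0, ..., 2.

Fix the vertex order 0 < 1 < 2 < 3 < 4 < 5 < 6 and write every simplex with vertices in increasing order. Then dim K = 2 and the simplices of K are:

  0-simplices (7): [0], [1], [2], [3], [4], [5], [6]
  1-simplices (18): [0,1], [0,2], [0,3], [0,4], [0,5], [0,6], [1,2], [1,3], [1,4], [1,6], [2,3], [2,4], [2,5], [3,4], [3,6], [4,5], [4,6], [5,6]
  2-simplices (12): [0,1,2], [0,1,4], [0,2,5], [0,3,4], [0,3,6], [0,5,6], [1,2,3], [1,3,6], [1,4,6], [2,3,4], [2,4,5], [4,5,6]

so the chain groups are C_0 ≅ Z^7, C_1 ≅ Z^18, C_2 ≅ Z^12.

The boundary map ∂_1: C_1 → C_0 sends each edge [p,q] (with p < q) to q − p. For instance
  ∂[0,4] = [4] − [0].
The 7×18 boundary matrix has rank 6 and Smith normal form diag(1,1,1,1,1,1).

Boundary ∂_2: C_2 → C_1 acts by ∂[p,q,r] = [q,r] − [p,r] + [p,q]. For instance
  ∂[1,2,3] = [2,3] − [1,3] + [1,2],
  ∂[1,4,6] = [4,6] − [1,6] + [1,4].
As a 18×12 matrix over Z this has rank 12, with invariant factors (1,1,1,1,1,1,1,1,1,1,1,2).

Now H_k = ker ∂_k / im ∂_{k+1}, so:

  H_0: rank C_0 − rank ∂_1 = 7 − 6 = 1, and the invariant factors of ∂_1 are all 1, so H_0 = Z.
  H_1: rank ker ∂_1 − rank ∂_2 = (18 − 6) − 12 = 0, and ∂_2 has invariant factor 2 > 1, so H_1 = Z/2.
  H_2: rank ker ∂_2 − rank ∂_3 = (12 − 12) − 0 = 0, and there is no ∂_3, so H_2 = 0.

H_0 = Z,  H_1 = Z/2,  H_2 = 0.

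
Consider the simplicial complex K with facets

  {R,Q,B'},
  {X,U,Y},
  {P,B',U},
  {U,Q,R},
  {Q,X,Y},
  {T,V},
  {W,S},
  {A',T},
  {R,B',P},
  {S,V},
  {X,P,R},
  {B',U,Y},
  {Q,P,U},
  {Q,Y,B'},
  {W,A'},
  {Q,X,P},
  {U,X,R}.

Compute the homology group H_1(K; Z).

Order the vertices as P < Q < R < S < T < U < V < W < X < Y < A' < B'. Listing each simplex with vertices in this order, K has dimension 2 with simplices:

  0-simplices (12): [P], [Q], [R], [S], [T], [U], [V], [W], [X], [Y], [A'], [B']
  1-simplices (23): (23 of them)
  2-simplices (12): [P,Q,U], [P,Q,X], [P,R,X], [P,R,B'], [P,U,B'], [Q,R,U], [Q,R,B'], [Q,X,Y], [Q,Y,B'], [R,U,X], [U,X,Y], [U,Y,B']

Hence C_0 ≅ Z^12, C_1 ≅ Z^23, C_2 ≅ Z^12.

Boundary ∂_1: C_1 → C_0 sends each edge [p,q] (with p < q) to q − p.
The 12×23 boundary matrix has rank 10 and Smith normal form diag(1,1,1,1,1,1,1,1,1,1).

Boundary ∂_2: C_2 → C_1 acts by ∂[p,q,r] = [q,r] − [p,r] + [p,q]. For instance
  ∂[Q,Y,B'] = [Y,B'] − [Q,B'] + [Q,Y],
  ∂[P,Q,X] = [Q,X] − [P,X] + [P,Q].
The 23×12 boundary matrix has rank 12 and Smith normal form diag(1,1,1,1,1,1,1,1,1,1,1,2).

Reading off H_k = ker ∂_k / im ∂_{k+1}:

  H_1: rank ker ∂_1 − rank ∂_2 = (23 − 10) − 12 = 1, and ∂_2 has invariant factor 2 > 1, so H_1 ≅ Z ⊕ Z/2Z.

H_1 ≅ Z ⊕ Z/2Z.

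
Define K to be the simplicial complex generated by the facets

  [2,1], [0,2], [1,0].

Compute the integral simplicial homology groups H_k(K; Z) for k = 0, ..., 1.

Fix the vertex order 0 < 1 < 2 and write every simplex with vertices in increasing order. Then dim K = 1 and the simplices of K are:

  0-simplices (3): [0], [1], [2]
  1-simplices (3): [0,1], [0,2], [1,2]

so the chain groups are C_0 ≅ Z^3, C_1 ≅ Z^3.

The boundary map ∂_1: C_1 → C_0 sends each edge [p,q] (with p < q) to q − p. For instance
  ∂[0,2] = [2] − [0].
As a 3×3 matrix over Z this has rank 2, with invariant factors (1,1).

Computing H_k = (kernel of ∂_k) / (image of ∂_{k+1}):

  H_0: rank C_0 − rank ∂_1 = 3 − 2 = 1, and the invariant factors of ∂_1 are all 1, so H_0 = Z.
  H_1: rank ker ∂_1 − rank ∂_2 = (3 − 2) − 0 = 1, and there is no ∂_2, so H_1 = Z.

H_0 ≅ Z,  H_1 ≅ Z.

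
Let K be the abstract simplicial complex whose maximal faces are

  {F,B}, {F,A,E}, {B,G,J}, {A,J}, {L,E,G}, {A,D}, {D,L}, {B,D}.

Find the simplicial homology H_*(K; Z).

H_0 = Z,  H_1 = Z^4,  H_2 = 0.

Fix the vertex order A < B < D < E < F < G < J < L and write every simplex with vertices in increasing order. Then dim K = 2 and the simplices of K are:

  0-simplices (8): A, B, D, E, F, G, J, L
  1-simplices (14): AD, AE, AF, AJ, BD, BF, BG, BJ, DL, EF, EG, EL, GJ, GL
  2-simplices (3): AEF, BGJ, EGL

so the chain groups are C_0 ≅ Z^8, C_1 ≅ Z^14, C_2 ≅ Z^3.

∂_1: C_1 → C_0 maps an edge to its endpoints' difference, ∂[p,q] = q − p. For instance
  ∂GJ = J − G.
As a 8×14 matrix over Z this has rank 7, with invariant factors (1,1,1,1,1,1,1).

∂_2: C_2 → C_1 acts by ∂[p,q,r] = [q,r] − [p,r] + [p,q]. For instance
  ∂EGL = GL − EL + EG,
  ∂BGJ = GJ − BJ + BG.
This gives a 14×3 integer matrix of rank 3; reducing to Smith normal form yields diagonal entries (1,1,1).

From H_k ≅ ker(∂_k) / im(∂_{k+1}) we obtain:

  H_0: rank C_0 − rank ∂_1 = 8 − 7 = 1, and the invariant factors of ∂_1 are all 1, so H_0 ≅ Z.
  H_1: rank ker ∂_1 − rank ∂_2 = (14 − 7) − 3 = 4, and the invariant factors of ∂_2 are all 1, so H_1 ≅ Z^4.
  H_2: rank ker ∂_2 − rank ∂_3 = (3 − 3) − 0 = 0, and there is no ∂_3, so H_2 ≅ 0.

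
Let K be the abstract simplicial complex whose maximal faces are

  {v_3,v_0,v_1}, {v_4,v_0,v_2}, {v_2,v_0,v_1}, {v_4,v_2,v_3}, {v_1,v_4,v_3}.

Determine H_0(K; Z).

H_0 ≅ Z.

K has 5 vertices, 10 edges, 5 triangles.
rank ∂_0 = 0, rank ∂_1 = 4 ⇒ b_0 = 5 − 0 − 4 = 1; all invariant factors of ∂_1 are 1 so no torsion. So H_0 = Z.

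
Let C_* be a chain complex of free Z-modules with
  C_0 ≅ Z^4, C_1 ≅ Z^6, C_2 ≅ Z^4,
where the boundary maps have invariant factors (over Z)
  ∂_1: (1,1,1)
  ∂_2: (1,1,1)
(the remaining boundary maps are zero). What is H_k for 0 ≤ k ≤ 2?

H_0: b_0 = 4 − 0 − 3 = 1; torsion from ∂_1 factors > 1: none. So H_0 ≅ Z.
H_1: b_1 = 6 − 3 − 3 = 0; torsion from ∂_2 factors > 1: none. So H_1 ≅ 0.
H_2: b_2 = 4 − 3 − 0 = 1; torsion from ∂_3 factors > 1: none. So H_2 ≅ Z.

H_0 ≅ Z,  H_1 = 0,  H_2 ≅ Z.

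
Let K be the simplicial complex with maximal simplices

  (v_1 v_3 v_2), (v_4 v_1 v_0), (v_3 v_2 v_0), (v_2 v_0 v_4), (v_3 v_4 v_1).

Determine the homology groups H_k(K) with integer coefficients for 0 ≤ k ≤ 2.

H_0 = Z,  H_1 = Z,  H_2 = 0.

We work with the vertex ordering v_0 < v_1 < v_2 < v_3 < v_4. The simplices of K, each written with vertices in increasing order, are:

  0-simplices (5): [v_0], [v_1], [v_2], [v_3], [v_4]
  1-simplices (10): [v_0,v_1], [v_0,v_2], [v_0,v_3], [v_0,v_4], [v_1,v_2], [v_1,v_3], [v_1,v_4], [v_2,v_3], [v_2,v_4], [v_3,v_4]
  2-simplices (5): [v_0,v_1,v_4], [v_0,v_2,v_3], [v_0,v_2,v_4], [v_1,v_2,v_3], [v_1,v_3,v_4]

giving chain groups C_0 ≅ Z^5, C_1 ≅ Z^10, C_2 ≅ Z^5.

∂_1: C_1 → C_0 sends each edge [p,q] (with p < q) to q − p. For instance
  ∂[v_3,v_4] = [v_4] − [v_3].
This gives a 5×10 integer matrix of rank 4; reducing to Smith normal form yields diagonal entries (1,1,1,1).

Boundary ∂_2: C_2 → C_1 maps a triangle to the signed sum of its edges. For instance
  ∂[v_0,v_2,v_3] = [v_2,v_3] − [v_0,v_3] + [v_0,v_2],
  ∂[v_1,v_3,v_4] = [v_3,v_4] − [v_1,v_4] + [v_1,v_3].
As a 10×5 matrix over Z this has rank 5, with invariant factors (1,1,1,1,1).

Now H_k = ker ∂_k / im ∂_{k+1}, so:

  H_0: rank C_0 − rank ∂_1 = 5 − 4 = 1, and the invariant factors of ∂_1 are all 1, so H_0 ≅ Z.
  H_1: rank ker ∂_1 − rank ∂_2 = (10 − 4) − 5 = 1, and the invariant factors of ∂_2 are all 1, so H_1 ≅ Z.
  H_2: rank ker ∂_2 − rank ∂_3 = (5 − 5) − 0 = 0, and there is no ∂_3, so H_2 ≅ 0.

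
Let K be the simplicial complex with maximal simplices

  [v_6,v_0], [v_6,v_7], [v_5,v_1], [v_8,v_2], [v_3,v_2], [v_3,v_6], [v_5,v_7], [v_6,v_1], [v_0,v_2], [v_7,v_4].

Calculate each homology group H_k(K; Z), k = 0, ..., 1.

Take the total order v_0 < v_1 < v_2 < v_3 < v_4 < v_5 < v_6 < v_7 < v_8 on the vertex set. Then K (dimension 1) consists of the simplices:

  0-simplices (9): [v_0], [v_1], [v_2], [v_3], [v_4], [v_5], [v_6], [v_7], [v_8]
  1-simplices (10): [v_0,v_2], [v_0,v_6], [v_1,v_5], [v_1,v_6], [v_2,v_3], [v_2,v_8], [v_3,v_6], [v_4,v_7], [v_5,v_7], [v_6,v_7]

Hence C_0 ≅ Z^9, C_1 ≅ Z^10.

∂_1: C_1 → C_0 sends each edge [p,q] (with p < q) to q − p.
The resulting 9×10 matrix has rank 8, and its Smith normal form has invariant factors (1,1,1,1,1,1,1,1).

From H_k ≅ ker(∂_k) / im(∂_{k+1}) we obtain:

  H_0: rank C_0 − rank ∂_1 = 9 − 8 = 1, and the invariant factors of ∂_1 are all 1, so H_0 ≅ Z.
  H_1: rank ker ∂_1 − rank ∂_2 = (10 − 8) − 0 = 2, and there is no ∂_2, so H_1 ≅ Z^2.

As a check, the Euler characteristic is 9 − 10 = -1, which agrees with 1 − 2 = -1.

H_0 = Z,  H_1 = Z^2.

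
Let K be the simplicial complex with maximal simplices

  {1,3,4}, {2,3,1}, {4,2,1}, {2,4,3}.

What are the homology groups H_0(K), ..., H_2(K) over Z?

Fix the vertex order 1 < 2 < 3 < 4 and write every simplex with vertices in increasing order. Then dim K = 2 and the simplices of K are:

  0-simplices (4): [1], [2], [3], [4]
  1-simplices (6): [1,2], [1,3], [1,4], [2,3], [2,4], [3,4]
  2-simplices (4): [1,2,3], [1,2,4], [1,3,4], [2,3,4]

giving chain groups C_0 ≅ Z^4, C_1 ≅ Z^6, C_2 ≅ Z^4.

The boundary map ∂_1: C_1 → C_0 maps an edge to its endpoints' difference, ∂[p,q] = q − p. For instance
  ∂[1,4] = [4] − [1].
The resulting 4×6 matrix has rank 3, and its Smith normal form has invariant factors (1,1,1).

Boundary ∂_2: C_2 → C_1 maps a triangle to the signed sum of its edges. For instance
  ∂[2,3,4] = [3,4] − [2,4] + [2,3],
  ∂[1,3,4] = [3,4] − [1,4] + [1,3].
The 6×4 boundary matrix has rank 3 and Smith normal form diag(1,1,1).

Computing H_k = (kernel of ∂_k) / (image of ∂_{k+1}):

  H_0: rank C_0 − rank ∂_1 = 4 − 3 = 1, and the invariant factors of ∂_1 are all 1, so H_0 = Z.
  H_1: rank ker ∂_1 − rank ∂_2 = (6 − 3) − 3 = 0, and the invariant factors of ∂_2 are all 1, so H_1 = 0.
  H_2: rank ker ∂_2 − rank ∂_3 = (4 − 3) − 0 = 1, and there is no ∂_3, so H_2 = Z.

H_0 = Z,  H_1 = 0,  H_2 = Z.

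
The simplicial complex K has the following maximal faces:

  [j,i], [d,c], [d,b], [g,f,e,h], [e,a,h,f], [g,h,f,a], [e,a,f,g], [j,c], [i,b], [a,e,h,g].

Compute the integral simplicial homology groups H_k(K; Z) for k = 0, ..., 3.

Order the vertices as a < b < c < d < e < f < g < h < i < j. Listing each simplex with vertices in this order, K has dimension 3 with simplices:

  0-simplices (10): a, b, c, d, e, f, g, h, i, j
  1-simplices (15): ae, af, ag, ah, bd, bi, cd, cj, ef, eg, eh, fg, fh, gh, ij
  2-simplices (10): aef, aeg, aeh, afg, afh, agh, efg, efh, egh, fgh
  3-simplices (5): aefg, aefh, aegh, afgh, efgh

Hence C_0 ≅ Z^10, C_1 ≅ Z^15, C_2 ≅ Z^10, C_3 ≅ Z^5.

The boundary map ∂_1: C_1 → C_0 maps an edge to its endpoints' difference, ∂[p,q] = q − p. For instance
  ∂ae = e − a.
As a 10×15 matrix over Z this has rank 8, with invariant factors (1,1,1,1,1,1,1,1).

Boundary ∂_2: C_2 → C_1 acts by ∂[p,q,r] = [q,r] − [p,r] + [p,q]. For instance
  ∂afg = fg − ag + af,
  ∂aef = ef − af + ae.
This gives a 15×10 integer matrix of rank 6; reducing to Smith normal form yields diagonal entries (1,1,1,1,1,1).

The boundary map ∂_3: C_3 → C_2 sends each 3-simplex σ to the alternating sum Σ_i (−1)^i (σ with its i-th vertex removed). For instance
  ∂afgh = fgh − agh + afh − afg,
  ∂aegh = egh − agh + aeh − aeg.
The resulting 10×5 matrix has rank 4, and its Smith normal form has invariant factors (1,1,1,1).

Computing H_k = (kernel of ∂_k) / (image of ∂_{k+1}):

  H_0: rank C_0 − rank ∂_1 = 10 − 8 = 2, and the invariant factors of ∂_1 are all 1, so H_0 ≅ Z^2.
  H_1: rank ker ∂_1 − rank ∂_2 = (15 − 8) − 6 = 1, and the invariant factors of ∂_2 are all 1, so H_1 ≅ Z.
  H_2: rank ker ∂_2 − rank ∂_3 = (10 − 6) − 4 = 0, and the invariant factors of ∂_3 are all 1, so H_2 ≅ 0.
  H_3: rank ker ∂_3 − rank ∂_4 = (5 − 4) − 0 = 1, and there is no ∂_4, so H_3 ≅ Z.

H_0 ≅ Z^2,  H_1 ≅ Z,  H_2 = 0,  H_3 ≅ Z.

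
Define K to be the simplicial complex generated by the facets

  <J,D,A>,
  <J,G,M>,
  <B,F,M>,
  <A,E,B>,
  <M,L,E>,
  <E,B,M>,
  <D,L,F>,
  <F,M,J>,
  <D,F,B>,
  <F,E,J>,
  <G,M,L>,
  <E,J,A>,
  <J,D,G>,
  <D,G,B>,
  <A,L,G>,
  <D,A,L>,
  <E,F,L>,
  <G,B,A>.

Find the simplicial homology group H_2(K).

We work with the vertex ordering A < B < D < E < F < G < J < L < M. The simplices of K, each written with vertices in increasing order, are:

  0-simplices (9): A, B, D, E, F, G, J, L, M
  1-simplices (27): AB, AD, AE, AG, AJ, AL, BD, BE, BF, BG, BM, DF, DG, DJ, DL, EF, EJ, EL, EM, FJ, FL, FM, GJ, GL, GM, JM, LM
  2-simplices (18): ABE, ABG, ADJ, ADL, AEJ, AGL, BDF, BDG, BEM, BFM, DFL, DGJ, EFJ, EFL, ELM, FJM, GJM, GLM

giving chain groups C_0 ≅ Z^9, C_1 ≅ Z^27, C_2 ≅ Z^18.

∂_1: C_1 → C_0 sends each edge [p,q] (with p < q) to q − p. For instance
  ∂FM = M − F.
As a 9×27 matrix over Z this has rank 8, with invariant factors (1,1,1,1,1,1,1,1).

Boundary ∂_2: C_2 → C_1 acts by ∂[p,q,r] = [q,r] − [p,r] + [p,q]. For instance
  ∂ABG = BG − AG + AB,
  ∂DFL = FL − DL + DF.
This gives a 27×18 integer matrix of rank 18; reducing to Smith normal form yields diagonal entries (1,1,1,1,1,1,1,1,1,1,1,1,1,1,1,1,1,2).

Computing H_k = (kernel of ∂_k) / (image of ∂_{k+1}):

  H_2: rank ker ∂_2 − rank ∂_3 = (18 − 18) − 0 = 0, and there is no ∂_3, so H_2 ≅ 0.

(K is a triangulation of the Klein bottle.)

H_2 ≅ 0.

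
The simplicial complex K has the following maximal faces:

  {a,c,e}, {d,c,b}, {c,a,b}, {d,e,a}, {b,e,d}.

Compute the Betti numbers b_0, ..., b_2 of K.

b_0 = 1, b_1 = 1, b_2 = 0.

K has 5 vertices, 10 edges, 5 triangles.
rank ∂_0 = 0, rank ∂_1 = 4 ⇒ b_0 = 5 − 0 − 4 = 1; all invariant factors of ∂_1 are 1 so no torsion. So H_0 = Z.
rank ∂_1 = 4, rank ∂_2 = 5 ⇒ b_1 = 10 − 4 − 5 = 1; all invariant factors of ∂_2 are 1 so no torsion. So H_1 = Z.
rank ∂_2 = 5, rank ∂_3 = 0 ⇒ b_2 = 5 − 5 − 0 = 0. So H_2 = 0.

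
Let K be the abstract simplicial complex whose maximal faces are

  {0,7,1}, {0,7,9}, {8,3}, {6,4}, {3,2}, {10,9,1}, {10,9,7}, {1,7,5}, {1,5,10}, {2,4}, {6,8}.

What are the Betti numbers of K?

We work with the vertex ordering 0 < 1 < 2 < 3 < 4 < 5 < 6 < 7 < 8 < 9 < 10. The simplices of K, each written with vertices in increasing order, are:

  0-simplices (11): [0], [1], [2], [3], [4], [5], [6], [7], [8], [9], [10]
  1-simplices (17): [0,1], [0,7], [0,9], [1,5], [1,7], [1,9], [1,10], [2,3], [2,4], [3,8], [4,6], [5,7], [5,10], [6,8], [7,9], [7,10], [9,10]
  2-simplices (6): [0,1,7], [0,7,9], [1,5,7], [1,5,10], [1,9,10], [7,9,10]

Hence C_0 ≅ Z^11, C_1 ≅ Z^17, C_2 ≅ Z^6.

Boundary ∂_1: C_1 → C_0 is given by ∂[p,q] = [q] − [p]. For instance
  ∂[3,8] = [8] − [3].
This gives a 11×17 integer matrix of rank 9; reducing to Smith normal form yields diagonal entries (1,1,1,1,1,1,1,1,1).

∂_2: C_2 → C_1 sends each 2-simplex [p,q,r] to [q,r] − [p,r] + [p,q]. For instance
  ∂[1,9,10] = [9,10] − [1,10] + [1,9],
  ∂[0,1,7] = [1,7] − [0,7] + [0,1].
As a 17×6 matrix over Z this has rank 6, with invariant factors (1,1,1,1,1,1).

Now H_k = ker ∂_k / im ∂_{k+1}, so:

  H_0: rank C_0 − rank ∂_1 = 11 − 9 = 2, and the invariant factors of ∂_1 are all 1, so H_0 = Z^2.
  H_1: rank ker ∂_1 − rank ∂_2 = (17 − 9) − 6 = 2, and the invariant factors of ∂_2 are all 1, so H_1 = Z^2.
  H_2: rank ker ∂_2 − rank ∂_3 = (6 − 6) − 0 = 0, and there is no ∂_3, so H_2 = 0.

Hence the Betti numbers are b_0 = 2, b_1 = 2, b_2 = 0.

b_0 = 2, b_1 = 2, b_2 = 0.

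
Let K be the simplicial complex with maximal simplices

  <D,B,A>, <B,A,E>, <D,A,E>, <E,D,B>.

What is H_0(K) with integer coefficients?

Order the vertices as A < B < D < E. Listing each simplex with vertices in this order, K has dimension 2 with simplices:

  0-simplices (4): A, B, D, E
  1-simplices (6): AB, AD, AE, BD, BE, DE
  2-simplices (4): ABD, ABE, ADE, BDE

Hence C_0 ≅ Z^4, C_1 ≅ Z^6, C_2 ≅ Z^4.

∂_1: C_1 → C_0 maps an edge to its endpoints' difference, ∂[p,q] = q − p. For instance
  ∂DE = E − D.
The 4×6 boundary matrix has rank 3 and Smith normal form diag(1,1,1).

Boundary ∂_2: C_2 → C_1 sends each 2-simplex [p,q,r] to [q,r] − [p,r] + [p,q]. For instance
  ∂BDE = DE − BE + BD,
  ∂ABD = BD − AD + AB.
This gives a 6×4 integer matrix of rank 3; reducing to Smith normal form yields diagonal entries (1,1,1).

Now H_k = ker ∂_k / im ∂_{k+1}, so:

  H_0: rank C_0 − rank ∂_1 = 4 − 3 = 1, and the invariant factors of ∂_1 are all 1, so H_0 = Z.

(K is a triangulation of the 2-sphere S^2.)

H_0 = Z.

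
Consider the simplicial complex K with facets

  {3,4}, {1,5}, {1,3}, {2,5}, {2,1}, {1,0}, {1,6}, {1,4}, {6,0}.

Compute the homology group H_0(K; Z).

H_0 = Z.

Take the total order 0 < 1 < 2 < 3 < 4 < 5 < 6 on the vertex set. Then K (dimension 1) consists of the simplices:

  0-simplices (7): [0], [1], [2], [3], [4], [5], [6]
  1-simplices (9): [0,1], [0,6], [1,2], [1,3], [1,4], [1,5], [1,6], [2,5], [3,4]

giving chain groups C_0 ≅ Z^7, C_1 ≅ Z^9.

The boundary map ∂_1: C_1 → C_0 is given by ∂[p,q] = [q] − [p]. For instance
  ∂[1,3] = [3] − [1].
This gives a 7×9 integer matrix of rank 6; reducing to Smith normal form yields diagonal entries (1,1,1,1,1,1).

Now H_k = ker ∂_k / im ∂_{k+1}, so:

  H_0: rank C_0 − rank ∂_1 = 7 − 6 = 1, and the invariant factors of ∂_1 are all 1, so H_0 ≅ Z.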